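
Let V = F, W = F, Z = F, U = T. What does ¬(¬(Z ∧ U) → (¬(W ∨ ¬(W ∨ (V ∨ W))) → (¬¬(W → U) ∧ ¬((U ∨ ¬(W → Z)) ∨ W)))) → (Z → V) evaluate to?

T

Z ∧ U = F ∧ T = F
¬(Z ∧ U) = ¬F = T
V ∨ W = F ∨ F = F
W ∨ (V ∨ W) = F ∨ F = F
¬(W ∨ (V ∨ W)) = ¬F = T
W ∨ ¬(W ∨ (V ∨ W)) = F ∨ T = T
¬(W ∨ ¬(W ∨ (V ∨ W))) = ¬T = F
W → U = F → T = T
¬(W → U) = ¬T = F
¬¬(W → U) = ¬F = T
W → Z = F → F = T
¬(W → Z) = ¬T = F
U ∨ ¬(W → Z) = T ∨ F = T
(U ∨ ¬(W → Z)) ∨ W = T ∨ F = T
¬((U ∨ ¬(W → Z)) ∨ W) = ¬T = F
¬¬(W → U) ∧ ¬((U ∨ ¬(W → Z)) ∨ W) = T ∧ F = F
¬(W ∨ ¬(W ∨ (V ∨ W))) → (¬¬(W → U) ∧ ¬((U ∨ ¬(W → Z)) ∨ W)) = F → F = T
¬(Z ∧ U) → (¬(W ∨ ¬(W ∨ (V ∨ W))) → (¬¬(W → U) ∧ ¬((U ∨ ¬(W → Z)) ∨ W))) = T → T = T
¬(¬(Z ∧ U) → (¬(W ∨ ¬(W ∨ (V ∨ W))) → (¬¬(W → U) ∧ ¬((U ∨ ¬(W → Z)) ∨ W)))) = ¬T = F
Z → V = F → F = T
¬(¬(Z ∧ U) → (¬(W ∨ ¬(W ∨ (V ∨ W))) → (¬¬(W → U) ∧ ¬((U ∨ ¬(W → Z)) ∨ W)))) → (Z → V) = F → T = T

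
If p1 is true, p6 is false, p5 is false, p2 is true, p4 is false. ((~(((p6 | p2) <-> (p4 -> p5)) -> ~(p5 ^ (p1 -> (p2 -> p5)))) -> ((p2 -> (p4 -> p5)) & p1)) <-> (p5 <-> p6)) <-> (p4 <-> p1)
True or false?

p6 | p2 = 0 | 1 = 1
p4 -> p5 = 0 -> 0 = 1
(p6 | p2) <-> (p4 -> p5) = 1 <-> 1 = 1
p2 -> p5 = 1 -> 0 = 0
p1 -> (p2 -> p5) = 1 -> 0 = 0
p5 ^ (p1 -> (p2 -> p5)) = 0 ^ 0 = 0
~(p5 ^ (p1 -> (p2 -> p5))) = ~0 = 1
((p6 | p2) <-> (p4 -> p5)) -> ~(p5 ^ (p1 -> (p2 -> p5))) = 1 -> 1 = 1
~(((p6 | p2) <-> (p4 -> p5)) -> ~(p5 ^ (p1 -> (p2 -> p5)))) = ~1 = 0
p4 -> p5 = 0 -> 0 = 1
p2 -> (p4 -> p5) = 1 -> 1 = 1
(p2 -> (p4 -> p5)) & p1 = 1 & 1 = 1
~(((p6 | p2) <-> (p4 -> p5)) -> ~(p5 ^ (p1 -> (p2 -> p5)))) -> ((p2 -> (p4 -> p5)) & p1) = 0 -> 1 = 1
p5 <-> p6 = 0 <-> 0 = 1
(~(((p6 | p2) <-> (p4 -> p5)) -> ~(p5 ^ (p1 -> (p2 -> p5)))) -> ((p2 -> (p4 -> p5)) & p1)) <-> (p5 <-> p6) = 1 <-> 1 = 1
p4 <-> p1 = 0 <-> 1 = 0
((~(((p6 | p2) <-> (p4 -> p5)) -> ~(p5 ^ (p1 -> (p2 -> p5)))) -> ((p2 -> (p4 -> p5)) & p1)) <-> (p5 <-> p6)) <-> (p4 <-> p1) = 1 <-> 0 = 0

0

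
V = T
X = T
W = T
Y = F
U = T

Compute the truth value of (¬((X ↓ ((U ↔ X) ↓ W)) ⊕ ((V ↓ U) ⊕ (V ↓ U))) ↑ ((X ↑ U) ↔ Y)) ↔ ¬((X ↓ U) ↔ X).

U ↔ X = T ↔ T = T
(U ↔ X) ↓ W = T ↓ T = F
X ↓ ((U ↔ X) ↓ W) = T ↓ F = F
V ↓ U = T ↓ T = F
V ↓ U = T ↓ T = F
(V ↓ U) ⊕ (V ↓ U) = F ⊕ F = F
(X ↓ ((U ↔ X) ↓ W)) ⊕ ((V ↓ U) ⊕ (V ↓ U)) = F ⊕ F = F
¬((X ↓ ((U ↔ X) ↓ W)) ⊕ ((V ↓ U) ⊕ (V ↓ U))) = ¬F = T
X ↑ U = T ↑ T = F
(X ↑ U) ↔ Y = F ↔ F = T
¬((X ↓ ((U ↔ X) ↓ W)) ⊕ ((V ↓ U) ⊕ (V ↓ U))) ↑ ((X ↑ U) ↔ Y) = T ↑ T = F
X ↓ U = T ↓ T = F
(X ↓ U) ↔ X = F ↔ T = F
¬((X ↓ U) ↔ X) = ¬F = T
(¬((X ↓ ((U ↔ X) ↓ W)) ⊕ ((V ↓ U) ⊕ (V ↓ U))) ↑ ((X ↑ U) ↔ Y)) ↔ ¬((X ↓ U) ↔ X) = F ↔ T = F

F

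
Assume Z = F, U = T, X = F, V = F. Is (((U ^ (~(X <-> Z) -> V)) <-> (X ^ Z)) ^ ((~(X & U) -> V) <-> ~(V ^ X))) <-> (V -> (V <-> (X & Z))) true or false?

T

X <-> Z = F <-> F = T
~(X <-> Z) = ~T = F
~(X <-> Z) -> V = F -> F = T
U ^ (~(X <-> Z) -> V) = T ^ T = F
X ^ Z = F ^ F = F
(U ^ (~(X <-> Z) -> V)) <-> (X ^ Z) = F <-> F = T
X & U = F & T = F
~(X & U) = ~F = T
~(X & U) -> V = T -> F = F
V ^ X = F ^ F = F
~(V ^ X) = ~F = T
(~(X & U) -> V) <-> ~(V ^ X) = F <-> T = F
((U ^ (~(X <-> Z) -> V)) <-> (X ^ Z)) ^ ((~(X & U) -> V) <-> ~(V ^ X)) = T ^ F = T
X & Z = F & F = F
V <-> (X & Z) = F <-> F = T
V -> (V <-> (X & Z)) = F -> T = T
(((U ^ (~(X <-> Z) -> V)) <-> (X ^ Z)) ^ ((~(X & U) -> V) <-> ~(V ^ X))) <-> (V -> (V <-> (X & Z))) = T <-> T = T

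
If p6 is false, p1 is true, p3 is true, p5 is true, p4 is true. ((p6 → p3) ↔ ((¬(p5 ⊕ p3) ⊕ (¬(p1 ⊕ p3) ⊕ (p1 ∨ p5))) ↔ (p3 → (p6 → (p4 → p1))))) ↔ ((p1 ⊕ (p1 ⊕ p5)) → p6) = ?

False

p6 → p3 = False → True = True
p5 ⊕ p3 = True ⊕ True = False
¬(p5 ⊕ p3) = ¬False = True
p1 ⊕ p3 = True ⊕ True = False
¬(p1 ⊕ p3) = ¬False = True
p1 ∨ p5 = True ∨ True = True
¬(p1 ⊕ p3) ⊕ (p1 ∨ p5) = True ⊕ True = False
¬(p5 ⊕ p3) ⊕ (¬(p1 ⊕ p3) ⊕ (p1 ∨ p5)) = True ⊕ False = True
p4 → p1 = True → True = True
p6 → (p4 → p1) = False → True = True
p3 → (p6 → (p4 → p1)) = True → True = True
(¬(p5 ⊕ p3) ⊕ (¬(p1 ⊕ p3) ⊕ (p1 ∨ p5))) ↔ (p3 → (p6 → (p4 → p1))) = True ↔ True = True
(p6 → p3) ↔ ((¬(p5 ⊕ p3) ⊕ (¬(p1 ⊕ p3) ⊕ (p1 ∨ p5))) ↔ (p3 → (p6 → (p4 → p1)))) = True ↔ True = True
p1 ⊕ p5 = True ⊕ True = False
p1 ⊕ (p1 ⊕ p5) = True ⊕ False = True
(p1 ⊕ (p1 ⊕ p5)) → p6 = True → False = False
((p6 → p3) ↔ ((¬(p5 ⊕ p3) ⊕ (¬(p1 ⊕ p3) ⊕ (p1 ∨ p5))) ↔ (p3 → (p6 → (p4 → p1))))) ↔ ((p1 ⊕ (p1 ⊕ p5)) → p6) = True ↔ False = False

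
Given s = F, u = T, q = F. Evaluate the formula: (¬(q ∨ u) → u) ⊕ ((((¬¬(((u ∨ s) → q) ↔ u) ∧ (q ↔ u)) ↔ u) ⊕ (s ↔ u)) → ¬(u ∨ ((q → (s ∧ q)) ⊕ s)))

F

q ∨ u = F ∨ T = T
¬(q ∨ u) = ¬T = F
¬(q ∨ u) → u = F → T = T
u ∨ s = T ∨ F = T
(u ∨ s) → q = T → F = F
((u ∨ s) → q) ↔ u = F ↔ T = F
¬(((u ∨ s) → q) ↔ u) = ¬F = T
¬¬(((u ∨ s) → q) ↔ u) = ¬T = F
q ↔ u = F ↔ T = F
¬¬(((u ∨ s) → q) ↔ u) ∧ (q ↔ u) = F ∧ F = F
(¬¬(((u ∨ s) → q) ↔ u) ∧ (q ↔ u)) ↔ u = F ↔ T = F
s ↔ u = F ↔ T = F
((¬¬(((u ∨ s) → q) ↔ u) ∧ (q ↔ u)) ↔ u) ⊕ (s ↔ u) = F ⊕ F = F
s ∧ q = F ∧ F = F
q → (s ∧ q) = F → F = T
(q → (s ∧ q)) ⊕ s = T ⊕ F = T
u ∨ ((q → (s ∧ q)) ⊕ s) = T ∨ T = T
¬(u ∨ ((q → (s ∧ q)) ⊕ s)) = ¬T = F
(((¬¬(((u ∨ s) → q) ↔ u) ∧ (q ↔ u)) ↔ u) ⊕ (s ↔ u)) → ¬(u ∨ ((q → (s ∧ q)) ⊕ s)) = F → F = T
(¬(q ∨ u) → u) ⊕ ((((¬¬(((u ∨ s) → q) ↔ u) ∧ (q ↔ u)) ↔ u) ⊕ (s ↔ u)) → ¬(u ∨ ((q → (s ∧ q)) ⊕ s))) = T ⊕ T = F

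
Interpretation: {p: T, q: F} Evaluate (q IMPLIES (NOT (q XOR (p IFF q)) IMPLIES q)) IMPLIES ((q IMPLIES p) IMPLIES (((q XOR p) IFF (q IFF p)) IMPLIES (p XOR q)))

T

p IFF q = T IFF F = F
q XOR (p IFF q) = F XOR F = F
NOT (q XOR (p IFF q)) = NOT F = T
NOT (q XOR (p IFF q)) IMPLIES q = T IMPLIES F = F
q IMPLIES (NOT (q XOR (p IFF q)) IMPLIES q) = F IMPLIES F = T
q IMPLIES p = F IMPLIES T = T
q XOR p = F XOR T = T
q IFF p = F IFF T = F
(q XOR p) IFF (q IFF p) = T IFF F = F
p XOR q = T XOR F = T
((q XOR p) IFF (q IFF p)) IMPLIES (p XOR q) = F IMPLIES T = T
(q IMPLIES p) IMPLIES (((q XOR p) IFF (q IFF p)) IMPLIES (p XOR q)) = T IMPLIES T = T
(q IMPLIES (NOT (q XOR (p IFF q)) IMPLIES q)) IMPLIES ((q IMPLIES p) IMPLIES (((q XOR p) IFF (q IFF p)) IMPLIES (p XOR q))) = T IMPLIES T = T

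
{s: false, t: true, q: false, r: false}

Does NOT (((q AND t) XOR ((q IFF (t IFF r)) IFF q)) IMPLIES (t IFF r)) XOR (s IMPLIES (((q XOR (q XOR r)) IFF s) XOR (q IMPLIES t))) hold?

q AND t = false AND true = false
t IFF r = true IFF false = false
q IFF (t IFF r) = false IFF false = true
(q IFF (t IFF r)) IFF q = true IFF false = false
(q AND t) XOR ((q IFF (t IFF r)) IFF q) = false XOR false = false
t IFF r = true IFF false = false
((q AND t) XOR ((q IFF (t IFF r)) IFF q)) IMPLIES (t IFF r) = false IMPLIES false = true
NOT (((q AND t) XOR ((q IFF (t IFF r)) IFF q)) IMPLIES (t IFF r)) = NOT true = false
q XOR r = false XOR false = false
q XOR (q XOR r) = false XOR false = false
(q XOR (q XOR r)) IFF s = false IFF false = true
q IMPLIES t = false IMPLIES true = true
((q XOR (q XOR r)) IFF s) XOR (q IMPLIES t) = true XOR true = false
s IMPLIES (((q XOR (q XOR r)) IFF s) XOR (q IMPLIES t)) = false IMPLIES false = true
NOT (((q AND t) XOR ((q IFF (t IFF r)) IFF q)) IMPLIES (t IFF r)) XOR (s IMPLIES (((q XOR (q XOR r)) IFF s) XOR (q IMPLIES t))) = false XOR true = true

true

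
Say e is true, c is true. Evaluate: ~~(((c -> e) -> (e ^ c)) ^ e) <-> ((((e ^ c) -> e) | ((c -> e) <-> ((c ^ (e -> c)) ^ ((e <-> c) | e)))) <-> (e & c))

T

Substituting e=T, c=T:
c -> e = T -> T = T
e ^ c = T ^ T = F
(c -> e) -> (e ^ c) = T -> F = F
((c -> e) -> (e ^ c)) ^ e = F ^ T = T
~(((c -> e) -> (e ^ c)) ^ e) = ~T = F
~~(((c -> e) -> (e ^ c)) ^ e) = ~F = T
e ^ c = T ^ T = F
(e ^ c) -> e = F -> T = T
c -> e = T -> T = T
e -> c = T -> T = T
c ^ (e -> c) = T ^ T = F
e <-> c = T <-> T = T
(e <-> c) | e = T | T = T
(c ^ (e -> c)) ^ ((e <-> c) | e) = F ^ T = T
(c -> e) <-> ((c ^ (e -> c)) ^ ((e <-> c) | e)) = T <-> T = T
((e ^ c) -> e) | ((c -> e) <-> ((c ^ (e -> c)) ^ ((e <-> c) | e))) = T | T = T
e & c = T & T = T
(((e ^ c) -> e) | ((c -> e) <-> ((c ^ (e -> c)) ^ ((e <-> c) | e)))) <-> (e & c) = T <-> T = T
~~(((c -> e) -> (e ^ c)) ^ e) <-> ((((e ^ c) -> e) | ((c -> e) <-> ((c ^ (e -> c)) ^ ((e <-> c) | e)))) <-> (e & c)) = T <-> T = T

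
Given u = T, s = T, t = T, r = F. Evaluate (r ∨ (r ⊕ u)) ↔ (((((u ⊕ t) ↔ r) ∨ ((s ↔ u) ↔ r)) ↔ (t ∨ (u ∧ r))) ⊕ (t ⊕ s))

T

r ⊕ u = F ⊕ T = T
r ∨ (r ⊕ u) = F ∨ T = T
u ⊕ t = T ⊕ T = F
(u ⊕ t) ↔ r = F ↔ F = T
s ↔ u = T ↔ T = T
(s ↔ u) ↔ r = T ↔ F = F
((u ⊕ t) ↔ r) ∨ ((s ↔ u) ↔ r) = T ∨ F = T
u ∧ r = T ∧ F = F
t ∨ (u ∧ r) = T ∨ F = T
(((u ⊕ t) ↔ r) ∨ ((s ↔ u) ↔ r)) ↔ (t ∨ (u ∧ r)) = T ↔ T = T
t ⊕ s = T ⊕ T = F
((((u ⊕ t) ↔ r) ∨ ((s ↔ u) ↔ r)) ↔ (t ∨ (u ∧ r))) ⊕ (t ⊕ s) = T ⊕ F = T
(r ∨ (r ⊕ u)) ↔ (((((u ⊕ t) ↔ r) ∨ ((s ↔ u) ↔ r)) ↔ (t ∨ (u ∧ r))) ⊕ (t ⊕ s)) = T ↔ T = T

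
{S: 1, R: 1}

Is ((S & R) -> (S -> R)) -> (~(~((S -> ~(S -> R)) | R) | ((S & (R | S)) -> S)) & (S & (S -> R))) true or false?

0

Substituting S=1, R=1:
S & R = 1 & 1 = 1
S -> R = 1 -> 1 = 1
(S & R) -> (S -> R) = 1 -> 1 = 1
S -> R = 1 -> 1 = 1
~(S -> R) = ~1 = 0
S -> ~(S -> R) = 1 -> 0 = 0
(S -> ~(S -> R)) | R = 0 | 1 = 1
~((S -> ~(S -> R)) | R) = ~1 = 0
R | S = 1 | 1 = 1
S & (R | S) = 1 & 1 = 1
(S & (R | S)) -> S = 1 -> 1 = 1
~((S -> ~(S -> R)) | R) | ((S & (R | S)) -> S) = 0 | 1 = 1
~(~((S -> ~(S -> R)) | R) | ((S & (R | S)) -> S)) = ~1 = 0
S -> R = 1 -> 1 = 1
S & (S -> R) = 1 & 1 = 1
~(~((S -> ~(S -> R)) | R) | ((S & (R | S)) -> S)) & (S & (S -> R)) = 0 & 1 = 0
((S & R) -> (S -> R)) -> (~(~((S -> ~(S -> R)) | R) | ((S & (R | S)) -> S)) & (S & (S -> R))) = 1 -> 0 = 0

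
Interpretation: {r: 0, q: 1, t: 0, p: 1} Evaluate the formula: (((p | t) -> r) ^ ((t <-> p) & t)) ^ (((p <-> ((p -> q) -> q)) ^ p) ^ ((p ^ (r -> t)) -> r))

Substituting r=0, q=1, t=0, p=1:
p | t = 1 | 0 = 1
(p | t) -> r = 1 -> 0 = 0
t <-> p = 0 <-> 1 = 0
(t <-> p) & t = 0 & 0 = 0
((p | t) -> r) ^ ((t <-> p) & t) = 0 ^ 0 = 0
p -> q = 1 -> 1 = 1
(p -> q) -> q = 1 -> 1 = 1
p <-> ((p -> q) -> q) = 1 <-> 1 = 1
(p <-> ((p -> q) -> q)) ^ p = 1 ^ 1 = 0
r -> t = 0 -> 0 = 1
p ^ (r -> t) = 1 ^ 1 = 0
(p ^ (r -> t)) -> r = 0 -> 0 = 1
((p <-> ((p -> q) -> q)) ^ p) ^ ((p ^ (r -> t)) -> r) = 0 ^ 1 = 1
(((p | t) -> r) ^ ((t <-> p) & t)) ^ (((p <-> ((p -> q) -> q)) ^ p) ^ ((p ^ (r -> t)) -> r)) = 0 ^ 1 = 1

1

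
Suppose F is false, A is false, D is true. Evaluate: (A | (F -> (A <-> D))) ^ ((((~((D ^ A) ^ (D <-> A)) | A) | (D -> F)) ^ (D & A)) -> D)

0

A <-> D = 0 <-> 1 = 0
F -> (A <-> D) = 0 -> 0 = 1
A | (F -> (A <-> D)) = 0 | 1 = 1
D ^ A = 1 ^ 0 = 1
D <-> A = 1 <-> 0 = 0
(D ^ A) ^ (D <-> A) = 1 ^ 0 = 1
~((D ^ A) ^ (D <-> A)) = ~1 = 0
~((D ^ A) ^ (D <-> A)) | A = 0 | 0 = 0
D -> F = 1 -> 0 = 0
(~((D ^ A) ^ (D <-> A)) | A) | (D -> F) = 0 | 0 = 0
D & A = 1 & 0 = 0
((~((D ^ A) ^ (D <-> A)) | A) | (D -> F)) ^ (D & A) = 0 ^ 0 = 0
(((~((D ^ A) ^ (D <-> A)) | A) | (D -> F)) ^ (D & A)) -> D = 0 -> 1 = 1
(A | (F -> (A <-> D))) ^ ((((~((D ^ A) ^ (D <-> A)) | A) | (D -> F)) ^ (D & A)) -> D) = 1 ^ 1 = 0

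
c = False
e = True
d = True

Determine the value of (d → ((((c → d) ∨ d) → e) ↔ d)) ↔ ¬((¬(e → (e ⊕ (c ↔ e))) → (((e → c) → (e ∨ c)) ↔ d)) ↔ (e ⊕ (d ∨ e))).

True

Substituting c=False, e=True, d=True:
c → d = False → True = True
(c → d) ∨ d = True ∨ True = True
((c → d) ∨ d) → e = True → True = True
(((c → d) ∨ d) → e) ↔ d = True ↔ True = True
d → ((((c → d) ∨ d) → e) ↔ d) = True → True = True
c ↔ e = False ↔ True = False
e ⊕ (c ↔ e) = True ⊕ False = True
e → (e ⊕ (c ↔ e)) = True → True = True
¬(e → (e ⊕ (c ↔ e))) = ¬True = False
e → c = True → False = False
e ∨ c = True ∨ False = True
(e → c) → (e ∨ c) = False → True = True
((e → c) → (e ∨ c)) ↔ d = True ↔ True = True
¬(e → (e ⊕ (c ↔ e))) → (((e → c) → (e ∨ c)) ↔ d) = False → True = True
d ∨ e = True ∨ True = True
e ⊕ (d ∨ e) = True ⊕ True = False
(¬(e → (e ⊕ (c ↔ e))) → (((e → c) → (e ∨ c)) ↔ d)) ↔ (e ⊕ (d ∨ e)) = True ↔ False = False
¬((¬(e → (e ⊕ (c ↔ e))) → (((e → c) → (e ∨ c)) ↔ d)) ↔ (e ⊕ (d ∨ e))) = ¬False = True
(d → ((((c → d) ∨ d) → e) ↔ d)) ↔ ¬((¬(e → (e ⊕ (c ↔ e))) → (((e → c) → (e ∨ c)) ↔ d)) ↔ (e ⊕ (d ∨ e))) = True ↔ True = True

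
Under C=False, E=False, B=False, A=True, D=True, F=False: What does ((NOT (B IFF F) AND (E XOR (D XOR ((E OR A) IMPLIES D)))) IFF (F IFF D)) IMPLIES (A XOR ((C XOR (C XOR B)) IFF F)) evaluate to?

Substituting C=False, E=False, B=False, A=True, D=True, F=False:
B IFF F = False IFF False = True
NOT (B IFF F) = NOT True = False
E OR A = False OR True = True
(E OR A) IMPLIES D = True IMPLIES True = True
D XOR ((E OR A) IMPLIES D) = True XOR True = False
E XOR (D XOR ((E OR A) IMPLIES D)) = False XOR False = False
NOT (B IFF F) AND (E XOR (D XOR ((E OR A) IMPLIES D))) = False AND False = False
F IFF D = False IFF True = False
(NOT (B IFF F) AND (E XOR (D XOR ((E OR A) IMPLIES D)))) IFF (F IFF D) = False IFF False = True
C XOR B = False XOR False = False
C XOR (C XOR B) = False XOR False = False
(C XOR (C XOR B)) IFF F = False IFF False = True
A XOR ((C XOR (C XOR B)) IFF F) = True XOR True = False
((NOT (B IFF F) AND (E XOR (D XOR ((E OR A) IMPLIES D)))) IFF (F IFF D)) IMPLIES (A XOR ((C XOR (C XOR B)) IFF F)) = True IMPLIES False = False

False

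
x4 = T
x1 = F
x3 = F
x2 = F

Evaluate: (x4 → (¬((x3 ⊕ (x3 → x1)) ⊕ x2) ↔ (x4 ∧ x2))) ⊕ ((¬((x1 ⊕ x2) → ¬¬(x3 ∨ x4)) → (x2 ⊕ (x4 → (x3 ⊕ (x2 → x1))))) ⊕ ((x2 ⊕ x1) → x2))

T

Substituting x4=T, x1=F, x3=F, x2=F:
x3 → x1 = F → F = T
x3 ⊕ (x3 → x1) = F ⊕ T = T
(x3 ⊕ (x3 → x1)) ⊕ x2 = T ⊕ F = T
¬((x3 ⊕ (x3 → x1)) ⊕ x2) = ¬T = F
x4 ∧ x2 = T ∧ F = F
¬((x3 ⊕ (x3 → x1)) ⊕ x2) ↔ (x4 ∧ x2) = F ↔ F = T
x4 → (¬((x3 ⊕ (x3 → x1)) ⊕ x2) ↔ (x4 ∧ x2)) = T → T = T
x1 ⊕ x2 = F ⊕ F = F
x3 ∨ x4 = F ∨ T = T
¬(x3 ∨ x4) = ¬T = F
¬¬(x3 ∨ x4) = ¬F = T
(x1 ⊕ x2) → ¬¬(x3 ∨ x4) = F → T = T
¬((x1 ⊕ x2) → ¬¬(x3 ∨ x4)) = ¬T = F
x2 → x1 = F → F = T
x3 ⊕ (x2 → x1) = F ⊕ T = T
x4 → (x3 ⊕ (x2 → x1)) = T → T = T
x2 ⊕ (x4 → (x3 ⊕ (x2 → x1))) = F ⊕ T = T
¬((x1 ⊕ x2) → ¬¬(x3 ∨ x4)) → (x2 ⊕ (x4 → (x3 ⊕ (x2 → x1)))) = F → T = T
x2 ⊕ x1 = F ⊕ F = F
(x2 ⊕ x1) → x2 = F → F = T
(¬((x1 ⊕ x2) → ¬¬(x3 ∨ x4)) → (x2 ⊕ (x4 → (x3 ⊕ (x2 → x1))))) ⊕ ((x2 ⊕ x1) → x2) = T ⊕ T = F
(x4 → (¬((x3 ⊕ (x3 → x1)) ⊕ x2) ↔ (x4 ∧ x2))) ⊕ ((¬((x1 ⊕ x2) → ¬¬(x3 ∨ x4)) → (x2 ⊕ (x4 → (x3 ⊕ (x2 → x1))))) ⊕ ((x2 ⊕ x1) → x2)) = T ⊕ F = T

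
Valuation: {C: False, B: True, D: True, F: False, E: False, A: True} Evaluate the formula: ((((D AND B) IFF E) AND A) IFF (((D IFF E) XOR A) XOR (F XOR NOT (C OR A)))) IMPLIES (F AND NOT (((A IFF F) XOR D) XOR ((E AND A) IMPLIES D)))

D AND B = True AND True = True
(D AND B) IFF E = True IFF False = False
((D AND B) IFF E) AND A = False AND True = False
D IFF E = True IFF False = False
(D IFF E) XOR A = False XOR True = True
C OR A = False OR True = True
NOT (C OR A) = NOT True = False
F XOR NOT (C OR A) = False XOR False = False
((D IFF E) XOR A) XOR (F XOR NOT (C OR A)) = True XOR False = True
(((D AND B) IFF E) AND A) IFF (((D IFF E) XOR A) XOR (F XOR NOT (C OR A))) = False IFF True = False
A IFF F = True IFF False = False
(A IFF F) XOR D = False XOR True = True
E AND A = False AND True = False
(E AND A) IMPLIES D = False IMPLIES True = True
((A IFF F) XOR D) XOR ((E AND A) IMPLIES D) = True XOR True = False
NOT (((A IFF F) XOR D) XOR ((E AND A) IMPLIES D)) = NOT False = True
F AND NOT (((A IFF F) XOR D) XOR ((E AND A) IMPLIES D)) = False AND True = False
((((D AND B) IFF E) AND A) IFF (((D IFF E) XOR A) XOR (F XOR NOT (C OR A)))) IMPLIES (F AND NOT (((A IFF F) XOR D) XOR ((E AND A) IMPLIES D))) = False IMPLIES False = True

True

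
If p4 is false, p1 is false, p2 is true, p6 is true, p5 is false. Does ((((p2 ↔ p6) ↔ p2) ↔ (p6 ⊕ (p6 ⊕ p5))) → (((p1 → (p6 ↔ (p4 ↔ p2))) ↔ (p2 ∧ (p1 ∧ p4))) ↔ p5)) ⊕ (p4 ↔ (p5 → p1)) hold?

p2 ↔ p6 = T ↔ T = T
(p2 ↔ p6) ↔ p2 = T ↔ T = T
p6 ⊕ p5 = T ⊕ F = T
p6 ⊕ (p6 ⊕ p5) = T ⊕ T = F
((p2 ↔ p6) ↔ p2) ↔ (p6 ⊕ (p6 ⊕ p5)) = T ↔ F = F
p4 ↔ p2 = F ↔ T = F
p6 ↔ (p4 ↔ p2) = T ↔ F = F
p1 → (p6 ↔ (p4 ↔ p2)) = F → F = T
p1 ∧ p4 = F ∧ F = F
p2 ∧ (p1 ∧ p4) = T ∧ F = F
(p1 → (p6 ↔ (p4 ↔ p2))) ↔ (p2 ∧ (p1 ∧ p4)) = T ↔ F = F
((p1 → (p6 ↔ (p4 ↔ p2))) ↔ (p2 ∧ (p1 ∧ p4))) ↔ p5 = F ↔ F = T
(((p2 ↔ p6) ↔ p2) ↔ (p6 ⊕ (p6 ⊕ p5))) → (((p1 → (p6 ↔ (p4 ↔ p2))) ↔ (p2 ∧ (p1 ∧ p4))) ↔ p5) = F → T = T
p5 → p1 = F → F = T
p4 ↔ (p5 → p1) = F ↔ T = F
((((p2 ↔ p6) ↔ p2) ↔ (p6 ⊕ (p6 ⊕ p5))) → (((p1 → (p6 ↔ (p4 ↔ p2))) ↔ (p2 ∧ (p1 ∧ p4))) ↔ p5)) ⊕ (p4 ↔ (p5 → p1)) = T ⊕ F = T

T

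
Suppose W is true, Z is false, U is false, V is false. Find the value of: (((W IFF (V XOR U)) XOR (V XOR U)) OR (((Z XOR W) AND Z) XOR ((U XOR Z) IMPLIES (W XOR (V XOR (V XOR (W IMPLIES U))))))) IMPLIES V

F

V XOR U = F XOR F = F
W IFF (V XOR U) = T IFF F = F
V XOR U = F XOR F = F
(W IFF (V XOR U)) XOR (V XOR U) = F XOR F = F
Z XOR W = F XOR T = T
(Z XOR W) AND Z = T AND F = F
U XOR Z = F XOR F = F
W IMPLIES U = T IMPLIES F = F
V XOR (W IMPLIES U) = F XOR F = F
V XOR (V XOR (W IMPLIES U)) = F XOR F = F
W XOR (V XOR (V XOR (W IMPLIES U))) = T XOR F = T
(U XOR Z) IMPLIES (W XOR (V XOR (V XOR (W IMPLIES U)))) = F IMPLIES T = T
((Z XOR W) AND Z) XOR ((U XOR Z) IMPLIES (W XOR (V XOR (V XOR (W IMPLIES U))))) = F XOR T = T
((W IFF (V XOR U)) XOR (V XOR U)) OR (((Z XOR W) AND Z) XOR ((U XOR Z) IMPLIES (W XOR (V XOR (V XOR (W IMPLIES U)))))) = F OR T = T
(((W IFF (V XOR U)) XOR (V XOR U)) OR (((Z XOR W) AND Z) XOR ((U XOR Z) IMPLIES (W XOR (V XOR (V XOR (W IMPLIES U))))))) IMPLIES V = T IMPLIES F = F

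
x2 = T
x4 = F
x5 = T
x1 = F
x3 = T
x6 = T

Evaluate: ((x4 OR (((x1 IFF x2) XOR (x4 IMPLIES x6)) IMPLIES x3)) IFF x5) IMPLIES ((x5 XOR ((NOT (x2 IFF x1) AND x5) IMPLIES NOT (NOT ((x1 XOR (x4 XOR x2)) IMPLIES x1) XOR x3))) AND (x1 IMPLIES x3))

Substituting x2=T, x4=F, x5=T, x1=F, x3=T, x6=T:
x1 IFF x2 = F IFF T = F
x4 IMPLIES x6 = F IMPLIES T = T
(x1 IFF x2) XOR (x4 IMPLIES x6) = F XOR T = T
((x1 IFF x2) XOR (x4 IMPLIES x6)) IMPLIES x3 = T IMPLIES T = T
x4 OR (((x1 IFF x2) XOR (x4 IMPLIES x6)) IMPLIES x3) = F OR T = T
(x4 OR (((x1 IFF x2) XOR (x4 IMPLIES x6)) IMPLIES x3)) IFF x5 = T IFF T = T
x2 IFF x1 = T IFF F = F
NOT (x2 IFF x1) = NOT F = T
NOT (x2 IFF x1) AND x5 = T AND T = T
x4 XOR x2 = F XOR T = T
x1 XOR (x4 XOR x2) = F XOR T = T
(x1 XOR (x4 XOR x2)) IMPLIES x1 = T IMPLIES F = F
NOT ((x1 XOR (x4 XOR x2)) IMPLIES x1) = NOT F = T
NOT ((x1 XOR (x4 XOR x2)) IMPLIES x1) XOR x3 = T XOR T = F
NOT (NOT ((x1 XOR (x4 XOR x2)) IMPLIES x1) XOR x3) = NOT F = T
(NOT (x2 IFF x1) AND x5) IMPLIES NOT (NOT ((x1 XOR (x4 XOR x2)) IMPLIES x1) XOR x3) = T IMPLIES T = T
x5 XOR ((NOT (x2 IFF x1) AND x5) IMPLIES NOT (NOT ((x1 XOR (x4 XOR x2)) IMPLIES x1) XOR x3)) = T XOR T = F
x1 IMPLIES x3 = F IMPLIES T = T
(x5 XOR ((NOT (x2 IFF x1) AND x5) IMPLIES NOT (NOT ((x1 XOR (x4 XOR x2)) IMPLIES x1) XOR x3))) AND (x1 IMPLIES x3) = F AND T = F
((x4 OR (((x1 IFF x2) XOR (x4 IMPLIES x6)) IMPLIES x3)) IFF x5) IMPLIES ((x5 XOR ((NOT (x2 IFF x1) AND x5) IMPLIES NOT (NOT ((x1 XOR (x4 XOR x2)) IMPLIES x1) XOR x3))) AND (x1 IMPLIES x3)) = T IMPLIES F = F

F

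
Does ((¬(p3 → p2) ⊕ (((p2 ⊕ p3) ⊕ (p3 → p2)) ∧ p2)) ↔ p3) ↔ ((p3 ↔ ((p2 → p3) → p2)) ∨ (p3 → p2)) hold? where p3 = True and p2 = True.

p3 → p2 = True → True = True
¬(p3 → p2) = ¬True = False
p2 ⊕ p3 = True ⊕ True = False
p3 → p2 = True → True = True
(p2 ⊕ p3) ⊕ (p3 → p2) = False ⊕ True = True
((p2 ⊕ p3) ⊕ (p3 → p2)) ∧ p2 = True ∧ True = True
¬(p3 → p2) ⊕ (((p2 ⊕ p3) ⊕ (p3 → p2)) ∧ p2) = False ⊕ True = True
(¬(p3 → p2) ⊕ (((p2 ⊕ p3) ⊕ (p3 → p2)) ∧ p2)) ↔ p3 = True ↔ True = True
p2 → p3 = True → True = True
(p2 → p3) → p2 = True → True = True
p3 ↔ ((p2 → p3) → p2) = True ↔ True = True
p3 → p2 = True → True = True
(p3 ↔ ((p2 → p3) → p2)) ∨ (p3 → p2) = True ∨ True = True
((¬(p3 → p2) ⊕ (((p2 ⊕ p3) ⊕ (p3 → p2)) ∧ p2)) ↔ p3) ↔ ((p3 ↔ ((p2 → p3) → p2)) ∨ (p3 → p2)) = True ↔ True = True

True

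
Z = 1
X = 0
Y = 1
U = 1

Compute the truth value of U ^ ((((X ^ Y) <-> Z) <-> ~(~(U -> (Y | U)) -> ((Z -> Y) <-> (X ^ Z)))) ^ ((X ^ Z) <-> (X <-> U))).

1

Substituting Z=1, X=0, Y=1, U=1:
X ^ Y = 0 ^ 1 = 1
(X ^ Y) <-> Z = 1 <-> 1 = 1
Y | U = 1 | 1 = 1
U -> (Y | U) = 1 -> 1 = 1
~(U -> (Y | U)) = ~1 = 0
Z -> Y = 1 -> 1 = 1
X ^ Z = 0 ^ 1 = 1
(Z -> Y) <-> (X ^ Z) = 1 <-> 1 = 1
~(U -> (Y | U)) -> ((Z -> Y) <-> (X ^ Z)) = 0 -> 1 = 1
~(~(U -> (Y | U)) -> ((Z -> Y) <-> (X ^ Z))) = ~1 = 0
((X ^ Y) <-> Z) <-> ~(~(U -> (Y | U)) -> ((Z -> Y) <-> (X ^ Z))) = 1 <-> 0 = 0
X ^ Z = 0 ^ 1 = 1
X <-> U = 0 <-> 1 = 0
(X ^ Z) <-> (X <-> U) = 1 <-> 0 = 0
(((X ^ Y) <-> Z) <-> ~(~(U -> (Y | U)) -> ((Z -> Y) <-> (X ^ Z)))) ^ ((X ^ Z) <-> (X <-> U)) = 0 ^ 0 = 0
U ^ ((((X ^ Y) <-> Z) <-> ~(~(U -> (Y | U)) -> ((Z -> Y) <-> (X ^ Z)))) ^ ((X ^ Z) <-> (X <-> U))) = 1 ^ 0 = 1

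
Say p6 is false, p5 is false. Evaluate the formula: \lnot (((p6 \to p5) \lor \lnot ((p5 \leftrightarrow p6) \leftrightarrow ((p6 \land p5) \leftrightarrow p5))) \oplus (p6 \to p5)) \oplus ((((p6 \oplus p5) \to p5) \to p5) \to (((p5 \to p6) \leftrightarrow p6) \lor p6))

Substituting p6=F, p5=F:
p6 \to p5 = F \to F = T
p5 \leftrightarrow p6 = F \leftrightarrow F = T
p6 \land p5 = F \land F = F
(p6 \land p5) \leftrightarrow p5 = F \leftrightarrow F = T
(p5 \leftrightarrow p6) \leftrightarrow ((p6 \land p5) \leftrightarrow p5) = T \leftrightarrow T = T
\lnot ((p5 \leftrightarrow p6) \leftrightarrow ((p6 \land p5) \leftrightarrow p5)) = \lnot T = F
(p6 \to p5) \lor \lnot ((p5 \leftrightarrow p6) \leftrightarrow ((p6 \land p5) \leftrightarrow p5)) = T \lor F = T
p6 \to p5 = F \to F = T
((p6 \to p5) \lor \lnot ((p5 \leftrightarrow p6) \leftrightarrow ((p6 \land p5) \leftrightarrow p5))) \oplus (p6 \to p5) = T \oplus T = F
\lnot (((p6 \to p5) \lor \lnot ((p5 \leftrightarrow p6) \leftrightarrow ((p6 \land p5) \leftrightarrow p5))) \oplus (p6 \to p5)) = \lnot F = T
p6 \oplus p5 = F \oplus F = F
(p6 \oplus p5) \to p5 = F \to F = T
((p6 \oplus p5) \to p5) \to p5 = T \to F = F
p5 \to p6 = F \to F = T
(p5 \to p6) \leftrightarrow p6 = T \leftrightarrow F = F
((p5 \to p6) \leftrightarrow p6) \lor p6 = F \lor F = F
(((p6 \oplus p5) \to p5) \to p5) \to (((p5 \to p6) \leftrightarrow p6) \lor p6) = F \to F = T
\lnot (((p6 \to p5) \lor \lnot ((p5 \leftrightarrow p6) \leftrightarrow ((p6 \land p5) \leftrightarrow p5))) \oplus (p6 \to p5)) \oplus ((((p6 \oplus p5) \to p5) \to p5) \to (((p5 \to p6) \leftrightarrow p6) \lor p6)) = T \oplus T = F

F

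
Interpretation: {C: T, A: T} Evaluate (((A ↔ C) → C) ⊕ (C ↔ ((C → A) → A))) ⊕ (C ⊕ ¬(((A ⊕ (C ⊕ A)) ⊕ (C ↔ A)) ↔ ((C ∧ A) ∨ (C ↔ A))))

A ↔ C = T ↔ T = T
(A ↔ C) → C = T → T = T
C → A = T → T = T
(C → A) → A = T → T = T
C ↔ ((C → A) → A) = T ↔ T = T
((A ↔ C) → C) ⊕ (C ↔ ((C → A) → A)) = T ⊕ T = F
C ⊕ A = T ⊕ T = F
A ⊕ (C ⊕ A) = T ⊕ F = T
C ↔ A = T ↔ T = T
(A ⊕ (C ⊕ A)) ⊕ (C ↔ A) = T ⊕ T = F
C ∧ A = T ∧ T = T
C ↔ A = T ↔ T = T
(C ∧ A) ∨ (C ↔ A) = T ∨ T = T
((A ⊕ (C ⊕ A)) ⊕ (C ↔ A)) ↔ ((C ∧ A) ∨ (C ↔ A)) = F ↔ T = F
¬(((A ⊕ (C ⊕ A)) ⊕ (C ↔ A)) ↔ ((C ∧ A) ∨ (C ↔ A))) = ¬F = T
C ⊕ ¬(((A ⊕ (C ⊕ A)) ⊕ (C ↔ A)) ↔ ((C ∧ A) ∨ (C ↔ A))) = T ⊕ T = F
(((A ↔ C) → C) ⊕ (C ↔ ((C → A) → A))) ⊕ (C ⊕ ¬(((A ⊕ (C ⊕ A)) ⊕ (C ↔ A)) ↔ ((C ∧ A) ∨ (C ↔ A)))) = F ⊕ F = F

F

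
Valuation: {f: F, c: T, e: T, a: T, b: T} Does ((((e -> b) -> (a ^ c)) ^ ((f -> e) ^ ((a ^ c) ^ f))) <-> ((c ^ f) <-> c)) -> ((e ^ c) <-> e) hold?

e -> b = T -> T = T
a ^ c = T ^ T = F
(e -> b) -> (a ^ c) = T -> F = F
f -> e = F -> T = T
a ^ c = T ^ T = F
(a ^ c) ^ f = F ^ F = F
(f -> e) ^ ((a ^ c) ^ f) = T ^ F = T
((e -> b) -> (a ^ c)) ^ ((f -> e) ^ ((a ^ c) ^ f)) = F ^ T = T
c ^ f = T ^ F = T
(c ^ f) <-> c = T <-> T = T
(((e -> b) -> (a ^ c)) ^ ((f -> e) ^ ((a ^ c) ^ f))) <-> ((c ^ f) <-> c) = T <-> T = T
e ^ c = T ^ T = F
(e ^ c) <-> e = F <-> T = F
((((e -> b) -> (a ^ c)) ^ ((f -> e) ^ ((a ^ c) ^ f))) <-> ((c ^ f) <-> c)) -> ((e ^ c) <-> e) = T -> F = F

F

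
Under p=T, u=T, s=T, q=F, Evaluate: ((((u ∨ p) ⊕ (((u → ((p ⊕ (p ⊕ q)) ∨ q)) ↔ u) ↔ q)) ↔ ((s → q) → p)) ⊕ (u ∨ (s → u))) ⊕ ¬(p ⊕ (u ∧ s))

F

u ∨ p = T ∨ T = T
p ⊕ q = T ⊕ F = T
p ⊕ (p ⊕ q) = T ⊕ T = F
(p ⊕ (p ⊕ q)) ∨ q = F ∨ F = F
u → ((p ⊕ (p ⊕ q)) ∨ q) = T → F = F
(u → ((p ⊕ (p ⊕ q)) ∨ q)) ↔ u = F ↔ T = F
((u → ((p ⊕ (p ⊕ q)) ∨ q)) ↔ u) ↔ q = F ↔ F = T
(u ∨ p) ⊕ (((u → ((p ⊕ (p ⊕ q)) ∨ q)) ↔ u) ↔ q) = T ⊕ T = F
s → q = T → F = F
(s → q) → p = F → T = T
((u ∨ p) ⊕ (((u → ((p ⊕ (p ⊕ q)) ∨ q)) ↔ u) ↔ q)) ↔ ((s → q) → p) = F ↔ T = F
s → u = T → T = T
u ∨ (s → u) = T ∨ T = T
(((u ∨ p) ⊕ (((u → ((p ⊕ (p ⊕ q)) ∨ q)) ↔ u) ↔ q)) ↔ ((s → q) → p)) ⊕ (u ∨ (s → u)) = F ⊕ T = T
u ∧ s = T ∧ T = T
p ⊕ (u ∧ s) = T ⊕ T = F
¬(p ⊕ (u ∧ s)) = ¬F = T
((((u ∨ p) ⊕ (((u → ((p ⊕ (p ⊕ q)) ∨ q)) ↔ u) ↔ q)) ↔ ((s → q) → p)) ⊕ (u ∨ (s → u))) ⊕ ¬(p ⊕ (u ∧ s)) = T ⊕ T = F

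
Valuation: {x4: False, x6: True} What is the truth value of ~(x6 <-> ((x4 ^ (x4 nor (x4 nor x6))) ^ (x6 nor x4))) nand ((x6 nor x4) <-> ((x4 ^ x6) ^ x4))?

x4 nor x6 = False nor True = False
x4 nor (x4 nor x6) = False nor False = True
x4 ^ (x4 nor (x4 nor x6)) = False ^ True = True
x6 nor x4 = True nor False = False
(x4 ^ (x4 nor (x4 nor x6))) ^ (x6 nor x4) = True ^ False = True
x6 <-> ((x4 ^ (x4 nor (x4 nor x6))) ^ (x6 nor x4)) = True <-> True = True
~(x6 <-> ((x4 ^ (x4 nor (x4 nor x6))) ^ (x6 nor x4))) = ~True = False
x6 nor x4 = True nor False = False
x4 ^ x6 = False ^ True = True
(x4 ^ x6) ^ x4 = True ^ False = True
(x6 nor x4) <-> ((x4 ^ x6) ^ x4) = False <-> True = False
~(x6 <-> ((x4 ^ (x4 nor (x4 nor x6))) ^ (x6 nor x4))) nand ((x6 nor x4) <-> ((x4 ^ x6) ^ x4)) = False nand False = True

True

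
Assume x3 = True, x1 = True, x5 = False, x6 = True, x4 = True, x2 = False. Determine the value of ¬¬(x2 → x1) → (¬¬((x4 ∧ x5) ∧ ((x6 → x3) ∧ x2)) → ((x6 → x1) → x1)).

Substituting x3=True, x1=True, x5=False, x6=True, x4=True, x2=False:
x2 → x1 = False → True = True
¬(x2 → x1) = ¬True = False
¬¬(x2 → x1) = ¬False = True
x4 ∧ x5 = True ∧ False = False
x6 → x3 = True → True = True
(x6 → x3) ∧ x2 = True ∧ False = False
(x4 ∧ x5) ∧ ((x6 → x3) ∧ x2) = False ∧ False = False
¬((x4 ∧ x5) ∧ ((x6 → x3) ∧ x2)) = ¬False = True
¬¬((x4 ∧ x5) ∧ ((x6 → x3) ∧ x2)) = ¬True = False
x6 → x1 = True → True = True
(x6 → x1) → x1 = True → True = True
¬¬((x4 ∧ x5) ∧ ((x6 → x3) ∧ x2)) → ((x6 → x1) → x1) = False → True = True
¬¬(x2 → x1) → (¬¬((x4 ∧ x5) ∧ ((x6 → x3) ∧ x2)) → ((x6 → x1) → x1)) = True → True = True

True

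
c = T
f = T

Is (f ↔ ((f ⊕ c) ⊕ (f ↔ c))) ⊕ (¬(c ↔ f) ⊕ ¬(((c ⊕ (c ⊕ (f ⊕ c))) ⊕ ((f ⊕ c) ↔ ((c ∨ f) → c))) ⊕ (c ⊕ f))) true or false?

f ⊕ c = T ⊕ T = F
f ↔ c = T ↔ T = T
(f ⊕ c) ⊕ (f ↔ c) = F ⊕ T = T
f ↔ ((f ⊕ c) ⊕ (f ↔ c)) = T ↔ T = T
c ↔ f = T ↔ T = T
¬(c ↔ f) = ¬T = F
f ⊕ c = T ⊕ T = F
c ⊕ (f ⊕ c) = T ⊕ F = T
c ⊕ (c ⊕ (f ⊕ c)) = T ⊕ T = F
f ⊕ c = T ⊕ T = F
c ∨ f = T ∨ T = T
(c ∨ f) → c = T → T = T
(f ⊕ c) ↔ ((c ∨ f) → c) = F ↔ T = F
(c ⊕ (c ⊕ (f ⊕ c))) ⊕ ((f ⊕ c) ↔ ((c ∨ f) → c)) = F ⊕ F = F
c ⊕ f = T ⊕ T = F
((c ⊕ (c ⊕ (f ⊕ c))) ⊕ ((f ⊕ c) ↔ ((c ∨ f) → c))) ⊕ (c ⊕ f) = F ⊕ F = F
¬(((c ⊕ (c ⊕ (f ⊕ c))) ⊕ ((f ⊕ c) ↔ ((c ∨ f) → c))) ⊕ (c ⊕ f)) = ¬F = T
¬(c ↔ f) ⊕ ¬(((c ⊕ (c ⊕ (f ⊕ c))) ⊕ ((f ⊕ c) ↔ ((c ∨ f) → c))) ⊕ (c ⊕ f)) = F ⊕ T = T
(f ↔ ((f ⊕ c) ⊕ (f ↔ c))) ⊕ (¬(c ↔ f) ⊕ ¬(((c ⊕ (c ⊕ (f ⊕ c))) ⊕ ((f ⊕ c) ↔ ((c ∨ f) → c))) ⊕ (c ⊕ f))) = T ⊕ T = F

F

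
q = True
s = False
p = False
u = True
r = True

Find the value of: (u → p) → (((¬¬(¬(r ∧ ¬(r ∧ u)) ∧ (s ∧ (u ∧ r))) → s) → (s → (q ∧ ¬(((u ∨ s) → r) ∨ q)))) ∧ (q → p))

True

u → p = True → False = False
r ∧ u = True ∧ True = True
¬(r ∧ u) = ¬True = False
r ∧ ¬(r ∧ u) = True ∧ False = False
¬(r ∧ ¬(r ∧ u)) = ¬False = True
u ∧ r = True ∧ True = True
s ∧ (u ∧ r) = False ∧ True = False
¬(r ∧ ¬(r ∧ u)) ∧ (s ∧ (u ∧ r)) = True ∧ False = False
¬(¬(r ∧ ¬(r ∧ u)) ∧ (s ∧ (u ∧ r))) = ¬False = True
¬¬(¬(r ∧ ¬(r ∧ u)) ∧ (s ∧ (u ∧ r))) = ¬True = False
¬¬(¬(r ∧ ¬(r ∧ u)) ∧ (s ∧ (u ∧ r))) → s = False → False = True
u ∨ s = True ∨ False = True
(u ∨ s) → r = True → True = True
((u ∨ s) → r) ∨ q = True ∨ True = True
¬(((u ∨ s) → r) ∨ q) = ¬True = False
q ∧ ¬(((u ∨ s) → r) ∨ q) = True ∧ False = False
s → (q ∧ ¬(((u ∨ s) → r) ∨ q)) = False → False = True
(¬¬(¬(r ∧ ¬(r ∧ u)) ∧ (s ∧ (u ∧ r))) → s) → (s → (q ∧ ¬(((u ∨ s) → r) ∨ q))) = True → True = True
q → p = True → False = False
((¬¬(¬(r ∧ ¬(r ∧ u)) ∧ (s ∧ (u ∧ r))) → s) → (s → (q ∧ ¬(((u ∨ s) → r) ∨ q)))) ∧ (q → p) = True ∧ False = False
(u → p) → (((¬¬(¬(r ∧ ¬(r ∧ u)) ∧ (s ∧ (u ∧ r))) → s) → (s → (q ∧ ¬(((u ∨ s) → r) ∨ q)))) ∧ (q → p)) = False → False = True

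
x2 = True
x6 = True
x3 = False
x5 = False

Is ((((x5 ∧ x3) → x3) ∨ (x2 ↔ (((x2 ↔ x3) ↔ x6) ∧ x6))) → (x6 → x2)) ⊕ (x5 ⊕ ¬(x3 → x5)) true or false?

Substituting x2=True, x6=True, x3=False, x5=False:
x5 ∧ x3 = False ∧ False = False
(x5 ∧ x3) → x3 = False → False = True
x2 ↔ x3 = True ↔ False = False
(x2 ↔ x3) ↔ x6 = False ↔ True = False
((x2 ↔ x3) ↔ x6) ∧ x6 = False ∧ True = False
x2 ↔ (((x2 ↔ x3) ↔ x6) ∧ x6) = True ↔ False = False
((x5 ∧ x3) → x3) ∨ (x2 ↔ (((x2 ↔ x3) ↔ x6) ∧ x6)) = True ∨ False = True
x6 → x2 = True → True = True
(((x5 ∧ x3) → x3) ∨ (x2 ↔ (((x2 ↔ x3) ↔ x6) ∧ x6))) → (x6 → x2) = True → True = True
x3 → x5 = False → False = True
¬(x3 → x5) = ¬True = False
x5 ⊕ ¬(x3 → x5) = False ⊕ False = False
((((x5 ∧ x3) → x3) ∨ (x2 ↔ (((x2 ↔ x3) ↔ x6) ∧ x6))) → (x6 → x2)) ⊕ (x5 ⊕ ¬(x3 → x5)) = True ⊕ False = True

True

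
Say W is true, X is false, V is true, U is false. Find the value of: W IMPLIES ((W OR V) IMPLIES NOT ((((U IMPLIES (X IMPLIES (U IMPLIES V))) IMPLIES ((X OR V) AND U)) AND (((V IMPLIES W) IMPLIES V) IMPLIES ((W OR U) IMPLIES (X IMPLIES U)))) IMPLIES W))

false

W OR V = true OR true = true
U IMPLIES V = false IMPLIES true = true
X IMPLIES (U IMPLIES V) = false IMPLIES true = true
U IMPLIES (X IMPLIES (U IMPLIES V)) = false IMPLIES true = true
X OR V = false OR true = true
(X OR V) AND U = true AND false = false
(U IMPLIES (X IMPLIES (U IMPLIES V))) IMPLIES ((X OR V) AND U) = true IMPLIES false = false
V IMPLIES W = true IMPLIES true = true
(V IMPLIES W) IMPLIES V = true IMPLIES true = true
W OR U = true OR false = true
X IMPLIES U = false IMPLIES false = true
(W OR U) IMPLIES (X IMPLIES U) = true IMPLIES true = true
((V IMPLIES W) IMPLIES V) IMPLIES ((W OR U) IMPLIES (X IMPLIES U)) = true IMPLIES true = true
((U IMPLIES (X IMPLIES (U IMPLIES V))) IMPLIES ((X OR V) AND U)) AND (((V IMPLIES W) IMPLIES V) IMPLIES ((W OR U) IMPLIES (X IMPLIES U))) = false AND true = false
(((U IMPLIES (X IMPLIES (U IMPLIES V))) IMPLIES ((X OR V) AND U)) AND (((V IMPLIES W) IMPLIES V) IMPLIES ((W OR U) IMPLIES (X IMPLIES U)))) IMPLIES W = false IMPLIES true = true
NOT ((((U IMPLIES (X IMPLIES (U IMPLIES V))) IMPLIES ((X OR V) AND U)) AND (((V IMPLIES W) IMPLIES V) IMPLIES ((W OR U) IMPLIES (X IMPLIES U)))) IMPLIES W) = NOT true = false
(W OR V) IMPLIES NOT ((((U IMPLIES (X IMPLIES (U IMPLIES V))) IMPLIES ((X OR V) AND U)) AND (((V IMPLIES W) IMPLIES V) IMPLIES ((W OR U) IMPLIES (X IMPLIES U)))) IMPLIES W) = true IMPLIES false = false
W IMPLIES ((W OR V) IMPLIES NOT ((((U IMPLIES (X IMPLIES (U IMPLIES V))) IMPLIES ((X OR V) AND U)) AND (((V IMPLIES W) IMPLIES V) IMPLIES ((W OR U) IMPLIES (X IMPLIES U)))) IMPLIES W)) = true IMPLIES false = false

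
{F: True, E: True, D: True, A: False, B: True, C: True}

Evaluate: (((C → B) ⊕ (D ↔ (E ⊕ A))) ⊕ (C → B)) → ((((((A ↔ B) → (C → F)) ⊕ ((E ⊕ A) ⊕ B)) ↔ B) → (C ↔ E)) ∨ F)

True

Substituting F=True, E=True, D=True, A=False, B=True, C=True:
C → B = True → True = True
E ⊕ A = True ⊕ False = True
D ↔ (E ⊕ A) = True ↔ True = True
(C → B) ⊕ (D ↔ (E ⊕ A)) = True ⊕ True = False
C → B = True → True = True
((C → B) ⊕ (D ↔ (E ⊕ A))) ⊕ (C → B) = False ⊕ True = True
A ↔ B = False ↔ True = False
C → F = True → True = True
(A ↔ B) → (C → F) = False → True = True
E ⊕ A = True ⊕ False = True
(E ⊕ A) ⊕ B = True ⊕ True = False
((A ↔ B) → (C → F)) ⊕ ((E ⊕ A) ⊕ B) = True ⊕ False = True
(((A ↔ B) → (C → F)) ⊕ ((E ⊕ A) ⊕ B)) ↔ B = True ↔ True = True
C ↔ E = True ↔ True = True
((((A ↔ B) → (C → F)) ⊕ ((E ⊕ A) ⊕ B)) ↔ B) → (C ↔ E) = True → True = True
(((((A ↔ B) → (C → F)) ⊕ ((E ⊕ A) ⊕ B)) ↔ B) → (C ↔ E)) ∨ F = True ∨ True = True
(((C → B) ⊕ (D ↔ (E ⊕ A))) ⊕ (C → B)) → ((((((A ↔ B) → (C → F)) ⊕ ((E ⊕ A) ⊕ B)) ↔ B) → (C ↔ E)) ∨ F) = True → True = True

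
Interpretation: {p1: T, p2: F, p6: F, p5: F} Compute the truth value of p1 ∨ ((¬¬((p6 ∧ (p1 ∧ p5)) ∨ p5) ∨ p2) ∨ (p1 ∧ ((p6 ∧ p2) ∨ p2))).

Substituting p1=T, p2=F, p6=F, p5=F:
p1 ∧ p5 = T ∧ F = F
p6 ∧ (p1 ∧ p5) = F ∧ F = F
(p6 ∧ (p1 ∧ p5)) ∨ p5 = F ∨ F = F
¬((p6 ∧ (p1 ∧ p5)) ∨ p5) = ¬F = T
¬¬((p6 ∧ (p1 ∧ p5)) ∨ p5) = ¬T = F
¬¬((p6 ∧ (p1 ∧ p5)) ∨ p5) ∨ p2 = F ∨ F = F
p6 ∧ p2 = F ∧ F = F
(p6 ∧ p2) ∨ p2 = F ∨ F = F
p1 ∧ ((p6 ∧ p2) ∨ p2) = T ∧ F = F
(¬¬((p6 ∧ (p1 ∧ p5)) ∨ p5) ∨ p2) ∨ (p1 ∧ ((p6 ∧ p2) ∨ p2)) = F ∨ F = F
p1 ∨ ((¬¬((p6 ∧ (p1 ∧ p5)) ∨ p5) ∨ p2) ∨ (p1 ∧ ((p6 ∧ p2) ∨ p2))) = T ∨ F = T

T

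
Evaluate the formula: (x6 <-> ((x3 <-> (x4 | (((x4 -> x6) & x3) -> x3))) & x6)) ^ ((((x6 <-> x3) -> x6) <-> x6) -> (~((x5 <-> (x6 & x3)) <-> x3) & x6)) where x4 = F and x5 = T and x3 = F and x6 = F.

x4 -> x6 = F -> F = T
(x4 -> x6) & x3 = T & F = F
((x4 -> x6) & x3) -> x3 = F -> F = T
x4 | (((x4 -> x6) & x3) -> x3) = F | T = T
x3 <-> (x4 | (((x4 -> x6) & x3) -> x3)) = F <-> T = F
(x3 <-> (x4 | (((x4 -> x6) & x3) -> x3))) & x6 = F & F = F
x6 <-> ((x3 <-> (x4 | (((x4 -> x6) & x3) -> x3))) & x6) = F <-> F = T
x6 <-> x3 = F <-> F = T
(x6 <-> x3) -> x6 = T -> F = F
((x6 <-> x3) -> x6) <-> x6 = F <-> F = T
x6 & x3 = F & F = F
x5 <-> (x6 & x3) = T <-> F = F
(x5 <-> (x6 & x3)) <-> x3 = F <-> F = T
~((x5 <-> (x6 & x3)) <-> x3) = ~T = F
~((x5 <-> (x6 & x3)) <-> x3) & x6 = F & F = F
(((x6 <-> x3) -> x6) <-> x6) -> (~((x5 <-> (x6 & x3)) <-> x3) & x6) = T -> F = F
(x6 <-> ((x3 <-> (x4 | (((x4 -> x6) & x3) -> x3))) & x6)) ^ ((((x6 <-> x3) -> x6) <-> x6) -> (~((x5 <-> (x6 & x3)) <-> x3) & x6)) = T ^ F = T

T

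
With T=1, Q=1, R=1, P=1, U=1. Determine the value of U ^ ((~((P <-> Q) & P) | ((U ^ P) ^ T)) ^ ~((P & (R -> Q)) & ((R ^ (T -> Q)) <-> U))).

P <-> Q = 1 <-> 1 = 1
(P <-> Q) & P = 1 & 1 = 1
~((P <-> Q) & P) = ~1 = 0
U ^ P = 1 ^ 1 = 0
(U ^ P) ^ T = 0 ^ 1 = 1
~((P <-> Q) & P) | ((U ^ P) ^ T) = 0 | 1 = 1
R -> Q = 1 -> 1 = 1
P & (R -> Q) = 1 & 1 = 1
T -> Q = 1 -> 1 = 1
R ^ (T -> Q) = 1 ^ 1 = 0
(R ^ (T -> Q)) <-> U = 0 <-> 1 = 0
(P & (R -> Q)) & ((R ^ (T -> Q)) <-> U) = 1 & 0 = 0
~((P & (R -> Q)) & ((R ^ (T -> Q)) <-> U)) = ~0 = 1
(~((P <-> Q) & P) | ((U ^ P) ^ T)) ^ ~((P & (R -> Q)) & ((R ^ (T -> Q)) <-> U)) = 1 ^ 1 = 0
U ^ ((~((P <-> Q) & P) | ((U ^ P) ^ T)) ^ ~((P & (R -> Q)) & ((R ^ (T -> Q)) <-> U))) = 1 ^ 0 = 1

1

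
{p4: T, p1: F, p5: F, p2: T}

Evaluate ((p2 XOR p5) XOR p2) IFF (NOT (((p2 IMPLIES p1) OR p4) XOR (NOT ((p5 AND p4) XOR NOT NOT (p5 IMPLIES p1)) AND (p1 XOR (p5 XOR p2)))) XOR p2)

Substituting p4=T, p1=F, p5=F, p2=T:
p2 XOR p5 = T XOR F = T
(p2 XOR p5) XOR p2 = T XOR T = F
p2 IMPLIES p1 = T IMPLIES F = F
(p2 IMPLIES p1) OR p4 = F OR T = T
p5 AND p4 = F AND T = F
p5 IMPLIES p1 = F IMPLIES F = T
NOT (p5 IMPLIES p1) = NOT T = F
NOT NOT (p5 IMPLIES p1) = NOT F = T
(p5 AND p4) XOR NOT NOT (p5 IMPLIES p1) = F XOR T = T
NOT ((p5 AND p4) XOR NOT NOT (p5 IMPLIES p1)) = NOT T = F
p5 XOR p2 = F XOR T = T
p1 XOR (p5 XOR p2) = F XOR T = T
NOT ((p5 AND p4) XOR NOT NOT (p5 IMPLIES p1)) AND (p1 XOR (p5 XOR p2)) = F AND T = F
((p2 IMPLIES p1) OR p4) XOR (NOT ((p5 AND p4) XOR NOT NOT (p5 IMPLIES p1)) AND (p1 XOR (p5 XOR p2))) = T XOR F = T
NOT (((p2 IMPLIES p1) OR p4) XOR (NOT ((p5 AND p4) XOR NOT NOT (p5 IMPLIES p1)) AND (p1 XOR (p5 XOR p2)))) = NOT T = F
NOT (((p2 IMPLIES p1) OR p4) XOR (NOT ((p5 AND p4) XOR NOT NOT (p5 IMPLIES p1)) AND (p1 XOR (p5 XOR p2)))) XOR p2 = F XOR T = T
((p2 XOR p5) XOR p2) IFF (NOT (((p2 IMPLIES p1) OR p4) XOR (NOT ((p5 AND p4) XOR NOT NOT (p5 IMPLIES p1)) AND (p1 XOR (p5 XOR p2)))) XOR p2) = F IFF T = F

F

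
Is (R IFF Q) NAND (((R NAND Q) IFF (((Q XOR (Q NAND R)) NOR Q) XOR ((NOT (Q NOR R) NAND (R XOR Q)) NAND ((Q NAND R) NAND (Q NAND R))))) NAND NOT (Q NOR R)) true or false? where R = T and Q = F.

T

R IFF Q = T IFF F = F
R NAND Q = T NAND F = T
Q NAND R = F NAND T = T
Q XOR (Q NAND R) = F XOR T = T
(Q XOR (Q NAND R)) NOR Q = T NOR F = F
Q NOR R = F NOR T = F
NOT (Q NOR R) = NOT F = T
R XOR Q = T XOR F = T
NOT (Q NOR R) NAND (R XOR Q) = T NAND T = F
Q NAND R = F NAND T = T
Q NAND R = F NAND T = T
(Q NAND R) NAND (Q NAND R) = T NAND T = F
(NOT (Q NOR R) NAND (R XOR Q)) NAND ((Q NAND R) NAND (Q NAND R)) = F NAND F = T
((Q XOR (Q NAND R)) NOR Q) XOR ((NOT (Q NOR R) NAND (R XOR Q)) NAND ((Q NAND R) NAND (Q NAND R))) = F XOR T = T
(R NAND Q) IFF (((Q XOR (Q NAND R)) NOR Q) XOR ((NOT (Q NOR R) NAND (R XOR Q)) NAND ((Q NAND R) NAND (Q NAND R)))) = T IFF T = T
Q NOR R = F NOR T = F
NOT (Q NOR R) = NOT F = T
((R NAND Q) IFF (((Q XOR (Q NAND R)) NOR Q) XOR ((NOT (Q NOR R) NAND (R XOR Q)) NAND ((Q NAND R) NAND (Q NAND R))))) NAND NOT (Q NOR R) = T NAND T = F
(R IFF Q) NAND (((R NAND Q) IFF (((Q XOR (Q NAND R)) NOR Q) XOR ((NOT (Q NOR R) NAND (R XOR Q)) NAND ((Q NAND R) NAND (Q NAND R))))) NAND NOT (Q NOR R)) = F NAND F = T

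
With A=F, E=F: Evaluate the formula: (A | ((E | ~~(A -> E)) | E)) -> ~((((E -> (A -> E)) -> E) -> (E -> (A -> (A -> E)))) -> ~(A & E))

Substituting A=F, E=F:
A -> E = F -> F = T
~(A -> E) = ~T = F
~~(A -> E) = ~F = T
E | ~~(A -> E) = F | T = T
(E | ~~(A -> E)) | E = T | F = T
A | ((E | ~~(A -> E)) | E) = F | T = T
A -> E = F -> F = T
E -> (A -> E) = F -> T = T
(E -> (A -> E)) -> E = T -> F = F
A -> E = F -> F = T
A -> (A -> E) = F -> T = T
E -> (A -> (A -> E)) = F -> T = T
((E -> (A -> E)) -> E) -> (E -> (A -> (A -> E))) = F -> T = T
A & E = F & F = F
~(A & E) = ~F = T
(((E -> (A -> E)) -> E) -> (E -> (A -> (A -> E)))) -> ~(A & E) = T -> T = T
~((((E -> (A -> E)) -> E) -> (E -> (A -> (A -> E)))) -> ~(A & E)) = ~T = F
(A | ((E | ~~(A -> E)) | E)) -> ~((((E -> (A -> E)) -> E) -> (E -> (A -> (A -> E)))) -> ~(A & E)) = T -> F = F

F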